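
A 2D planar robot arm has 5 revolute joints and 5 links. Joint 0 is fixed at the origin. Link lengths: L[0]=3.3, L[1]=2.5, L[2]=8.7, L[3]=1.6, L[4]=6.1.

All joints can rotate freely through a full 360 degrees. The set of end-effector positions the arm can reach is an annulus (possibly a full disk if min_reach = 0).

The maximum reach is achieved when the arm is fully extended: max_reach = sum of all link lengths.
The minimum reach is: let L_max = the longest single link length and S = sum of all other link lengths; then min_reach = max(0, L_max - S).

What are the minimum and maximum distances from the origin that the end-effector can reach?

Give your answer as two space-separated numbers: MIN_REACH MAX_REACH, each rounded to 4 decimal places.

Answer: 0.0000 22.2000

Derivation:
Link lengths: [3.3, 2.5, 8.7, 1.6, 6.1]
max_reach = 3.3 + 2.5 + 8.7 + 1.6 + 6.1 = 22.2
L_max = max([3.3, 2.5, 8.7, 1.6, 6.1]) = 8.7
S (sum of others) = 22.2 - 8.7 = 13.5
min_reach = max(0, 8.7 - 13.5) = max(0, -4.8) = 0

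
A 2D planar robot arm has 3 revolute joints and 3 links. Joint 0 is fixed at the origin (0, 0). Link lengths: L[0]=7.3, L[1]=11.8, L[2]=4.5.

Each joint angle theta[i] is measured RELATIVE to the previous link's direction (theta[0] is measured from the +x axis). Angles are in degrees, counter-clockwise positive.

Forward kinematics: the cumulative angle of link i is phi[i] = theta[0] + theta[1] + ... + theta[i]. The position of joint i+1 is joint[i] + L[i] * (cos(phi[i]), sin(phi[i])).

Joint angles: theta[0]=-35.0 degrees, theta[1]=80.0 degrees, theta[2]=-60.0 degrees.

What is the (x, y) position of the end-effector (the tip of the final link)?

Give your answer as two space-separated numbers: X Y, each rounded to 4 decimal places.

joint[0] = (0.0000, 0.0000)  (base)
link 0: phi[0] = -35 = -35 deg
  cos(-35 deg) = 0.8192, sin(-35 deg) = -0.5736
  joint[1] = (0.0000, 0.0000) + 7.3 * (0.8192, -0.5736) = (0.0000 + 5.9798, 0.0000 + -4.1871) = (5.9798, -4.1871)
link 1: phi[1] = -35 + 80 = 45 deg
  cos(45 deg) = 0.7071, sin(45 deg) = 0.7071
  joint[2] = (5.9798, -4.1871) + 11.8 * (0.7071, 0.7071) = (5.9798 + 8.3439, -4.1871 + 8.3439) = (14.3237, 4.1568)
link 2: phi[2] = -35 + 80 + -60 = -15 deg
  cos(-15 deg) = 0.9659, sin(-15 deg) = -0.2588
  joint[3] = (14.3237, 4.1568) + 4.5 * (0.9659, -0.2588) = (14.3237 + 4.3467, 4.1568 + -1.1647) = (18.6703, 2.9921)
End effector: (18.6703, 2.9921)

Answer: 18.6703 2.9921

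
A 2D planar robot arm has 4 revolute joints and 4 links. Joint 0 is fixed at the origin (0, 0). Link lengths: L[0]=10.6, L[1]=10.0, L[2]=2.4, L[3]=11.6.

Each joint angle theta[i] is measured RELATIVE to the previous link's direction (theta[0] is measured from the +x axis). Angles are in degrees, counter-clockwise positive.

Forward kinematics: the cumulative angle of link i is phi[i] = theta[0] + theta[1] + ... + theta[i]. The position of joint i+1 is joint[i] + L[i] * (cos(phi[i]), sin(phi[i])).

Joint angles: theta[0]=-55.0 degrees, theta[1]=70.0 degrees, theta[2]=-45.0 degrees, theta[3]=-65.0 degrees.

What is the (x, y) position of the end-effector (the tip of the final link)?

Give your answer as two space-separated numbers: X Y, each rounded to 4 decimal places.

Answer: 16.8066 -18.8507

Derivation:
joint[0] = (0.0000, 0.0000)  (base)
link 0: phi[0] = -55 = -55 deg
  cos(-55 deg) = 0.5736, sin(-55 deg) = -0.8192
  joint[1] = (0.0000, 0.0000) + 10.6 * (0.5736, -0.8192) = (0.0000 + 6.0799, 0.0000 + -8.6830) = (6.0799, -8.6830)
link 1: phi[1] = -55 + 70 = 15 deg
  cos(15 deg) = 0.9659, sin(15 deg) = 0.2588
  joint[2] = (6.0799, -8.6830) + 10 * (0.9659, 0.2588) = (6.0799 + 9.6593, -8.6830 + 2.5882) = (15.7392, -6.0948)
link 2: phi[2] = -55 + 70 + -45 = -30 deg
  cos(-30 deg) = 0.8660, sin(-30 deg) = -0.5000
  joint[3] = (15.7392, -6.0948) + 2.4 * (0.8660, -0.5000) = (15.7392 + 2.0785, -6.0948 + -1.2000) = (17.8176, -7.2948)
link 3: phi[3] = -55 + 70 + -45 + -65 = -95 deg
  cos(-95 deg) = -0.0872, sin(-95 deg) = -0.9962
  joint[4] = (17.8176, -7.2948) + 11.6 * (-0.0872, -0.9962) = (17.8176 + -1.0110, -7.2948 + -11.5559) = (16.8066, -18.8507)
End effector: (16.8066, -18.8507)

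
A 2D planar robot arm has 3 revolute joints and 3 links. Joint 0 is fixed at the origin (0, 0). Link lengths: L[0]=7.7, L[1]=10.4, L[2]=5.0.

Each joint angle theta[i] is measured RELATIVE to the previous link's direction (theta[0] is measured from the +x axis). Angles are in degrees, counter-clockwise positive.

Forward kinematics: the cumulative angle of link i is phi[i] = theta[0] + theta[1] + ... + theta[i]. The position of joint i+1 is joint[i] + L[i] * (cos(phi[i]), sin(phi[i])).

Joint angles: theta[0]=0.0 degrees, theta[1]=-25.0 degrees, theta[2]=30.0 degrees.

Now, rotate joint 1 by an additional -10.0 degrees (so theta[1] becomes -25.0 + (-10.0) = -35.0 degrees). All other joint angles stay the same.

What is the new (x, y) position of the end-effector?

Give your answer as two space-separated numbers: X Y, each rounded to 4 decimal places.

joint[0] = (0.0000, 0.0000)  (base)
link 0: phi[0] = 0 = 0 deg
  cos(0 deg) = 1.0000, sin(0 deg) = 0.0000
  joint[1] = (0.0000, 0.0000) + 7.7 * (1.0000, 0.0000) = (0.0000 + 7.7000, 0.0000 + 0.0000) = (7.7000, 0.0000)
link 1: phi[1] = 0 + -35 = -35 deg
  cos(-35 deg) = 0.8192, sin(-35 deg) = -0.5736
  joint[2] = (7.7000, 0.0000) + 10.4 * (0.8192, -0.5736) = (7.7000 + 8.5192, 0.0000 + -5.9652) = (16.2192, -5.9652)
link 2: phi[2] = 0 + -35 + 30 = -5 deg
  cos(-5 deg) = 0.9962, sin(-5 deg) = -0.0872
  joint[3] = (16.2192, -5.9652) + 5 * (0.9962, -0.0872) = (16.2192 + 4.9810, -5.9652 + -0.4358) = (21.2002, -6.4010)
End effector: (21.2002, -6.4010)

Answer: 21.2002 -6.4010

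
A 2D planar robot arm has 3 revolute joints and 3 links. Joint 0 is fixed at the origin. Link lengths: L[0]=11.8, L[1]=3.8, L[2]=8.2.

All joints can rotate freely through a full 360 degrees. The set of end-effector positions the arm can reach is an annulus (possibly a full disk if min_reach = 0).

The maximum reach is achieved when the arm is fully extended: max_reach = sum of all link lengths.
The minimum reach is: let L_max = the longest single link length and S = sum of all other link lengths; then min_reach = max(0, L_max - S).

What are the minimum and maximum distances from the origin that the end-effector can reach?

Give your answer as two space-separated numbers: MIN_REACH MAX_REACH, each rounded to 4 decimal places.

Link lengths: [11.8, 3.8, 8.2]
max_reach = 11.8 + 3.8 + 8.2 = 23.8
L_max = max([11.8, 3.8, 8.2]) = 11.8
S (sum of others) = 23.8 - 11.8 = 12
min_reach = max(0, 11.8 - 12) = max(0, -0.2) = 0

Answer: 0.0000 23.8000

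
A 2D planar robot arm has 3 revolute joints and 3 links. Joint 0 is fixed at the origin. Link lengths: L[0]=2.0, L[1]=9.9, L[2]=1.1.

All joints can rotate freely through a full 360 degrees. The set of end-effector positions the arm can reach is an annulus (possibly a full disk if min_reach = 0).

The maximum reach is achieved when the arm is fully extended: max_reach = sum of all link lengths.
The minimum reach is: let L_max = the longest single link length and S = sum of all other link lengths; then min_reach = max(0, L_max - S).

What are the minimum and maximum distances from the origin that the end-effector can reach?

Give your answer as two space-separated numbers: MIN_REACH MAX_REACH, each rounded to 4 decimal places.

Answer: 6.8000 13.0000

Derivation:
Link lengths: [2.0, 9.9, 1.1]
max_reach = 2 + 9.9 + 1.1 = 13
L_max = max([2.0, 9.9, 1.1]) = 9.9
S (sum of others) = 13 - 9.9 = 3.1
min_reach = max(0, 9.9 - 3.1) = max(0, 6.8) = 6.8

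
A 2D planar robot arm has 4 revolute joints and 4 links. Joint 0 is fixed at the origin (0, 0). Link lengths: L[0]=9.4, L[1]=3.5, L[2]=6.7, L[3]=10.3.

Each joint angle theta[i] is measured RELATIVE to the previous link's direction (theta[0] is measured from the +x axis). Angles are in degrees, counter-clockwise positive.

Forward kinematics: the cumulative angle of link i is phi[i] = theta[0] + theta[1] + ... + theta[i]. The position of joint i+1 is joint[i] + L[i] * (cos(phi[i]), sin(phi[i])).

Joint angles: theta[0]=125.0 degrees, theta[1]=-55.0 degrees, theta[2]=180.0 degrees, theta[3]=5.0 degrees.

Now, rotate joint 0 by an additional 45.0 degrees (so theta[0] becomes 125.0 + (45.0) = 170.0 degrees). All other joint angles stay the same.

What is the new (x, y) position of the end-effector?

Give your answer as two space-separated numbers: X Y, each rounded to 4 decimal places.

Answer: -2.7548 -10.1880

Derivation:
joint[0] = (0.0000, 0.0000)  (base)
link 0: phi[0] = 170 = 170 deg
  cos(170 deg) = -0.9848, sin(170 deg) = 0.1736
  joint[1] = (0.0000, 0.0000) + 9.4 * (-0.9848, 0.1736) = (0.0000 + -9.2572, 0.0000 + 1.6323) = (-9.2572, 1.6323)
link 1: phi[1] = 170 + -55 = 115 deg
  cos(115 deg) = -0.4226, sin(115 deg) = 0.9063
  joint[2] = (-9.2572, 1.6323) + 3.5 * (-0.4226, 0.9063) = (-9.2572 + -1.4792, 1.6323 + 3.1721) = (-10.7364, 4.8044)
link 2: phi[2] = 170 + -55 + 180 = 295 deg
  cos(295 deg) = 0.4226, sin(295 deg) = -0.9063
  joint[3] = (-10.7364, 4.8044) + 6.7 * (0.4226, -0.9063) = (-10.7364 + 2.8315, 4.8044 + -6.0723) = (-7.9048, -1.2679)
link 3: phi[3] = 170 + -55 + 180 + 5 = 300 deg
  cos(300 deg) = 0.5000, sin(300 deg) = -0.8660
  joint[4] = (-7.9048, -1.2679) + 10.3 * (0.5000, -0.8660) = (-7.9048 + 5.1500, -1.2679 + -8.9201) = (-2.7548, -10.1880)
End effector: (-2.7548, -10.1880)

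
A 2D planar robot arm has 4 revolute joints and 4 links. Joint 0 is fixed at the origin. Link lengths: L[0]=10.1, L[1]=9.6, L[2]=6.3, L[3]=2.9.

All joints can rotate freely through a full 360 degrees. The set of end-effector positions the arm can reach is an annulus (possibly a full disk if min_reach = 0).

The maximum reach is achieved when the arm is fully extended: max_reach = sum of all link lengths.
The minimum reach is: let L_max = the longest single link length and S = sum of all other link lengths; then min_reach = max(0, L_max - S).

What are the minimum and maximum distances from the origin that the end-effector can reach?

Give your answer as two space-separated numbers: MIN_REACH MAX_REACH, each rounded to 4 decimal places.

Answer: 0.0000 28.9000

Derivation:
Link lengths: [10.1, 9.6, 6.3, 2.9]
max_reach = 10.1 + 9.6 + 6.3 + 2.9 = 28.9
L_max = max([10.1, 9.6, 6.3, 2.9]) = 10.1
S (sum of others) = 28.9 - 10.1 = 18.8
min_reach = max(0, 10.1 - 18.8) = max(0, -8.7) = 0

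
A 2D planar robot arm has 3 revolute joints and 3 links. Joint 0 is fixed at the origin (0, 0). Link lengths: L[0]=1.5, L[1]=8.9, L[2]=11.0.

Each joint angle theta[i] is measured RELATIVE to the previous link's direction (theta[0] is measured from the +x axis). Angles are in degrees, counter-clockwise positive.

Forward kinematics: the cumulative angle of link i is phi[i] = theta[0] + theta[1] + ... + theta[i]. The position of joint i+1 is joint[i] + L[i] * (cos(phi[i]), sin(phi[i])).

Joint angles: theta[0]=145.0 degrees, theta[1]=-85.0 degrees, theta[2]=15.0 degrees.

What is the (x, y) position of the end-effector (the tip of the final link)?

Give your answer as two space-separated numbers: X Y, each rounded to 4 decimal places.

joint[0] = (0.0000, 0.0000)  (base)
link 0: phi[0] = 145 = 145 deg
  cos(145 deg) = -0.8192, sin(145 deg) = 0.5736
  joint[1] = (0.0000, 0.0000) + 1.5 * (-0.8192, 0.5736) = (0.0000 + -1.2287, 0.0000 + 0.8604) = (-1.2287, 0.8604)
link 1: phi[1] = 145 + -85 = 60 deg
  cos(60 deg) = 0.5000, sin(60 deg) = 0.8660
  joint[2] = (-1.2287, 0.8604) + 8.9 * (0.5000, 0.8660) = (-1.2287 + 4.4500, 0.8604 + 7.7076) = (3.2213, 8.5680)
link 2: phi[2] = 145 + -85 + 15 = 75 deg
  cos(75 deg) = 0.2588, sin(75 deg) = 0.9659
  joint[3] = (3.2213, 8.5680) + 11 * (0.2588, 0.9659) = (3.2213 + 2.8470, 8.5680 + 10.6252) = (6.0683, 19.1932)
End effector: (6.0683, 19.1932)

Answer: 6.0683 19.1932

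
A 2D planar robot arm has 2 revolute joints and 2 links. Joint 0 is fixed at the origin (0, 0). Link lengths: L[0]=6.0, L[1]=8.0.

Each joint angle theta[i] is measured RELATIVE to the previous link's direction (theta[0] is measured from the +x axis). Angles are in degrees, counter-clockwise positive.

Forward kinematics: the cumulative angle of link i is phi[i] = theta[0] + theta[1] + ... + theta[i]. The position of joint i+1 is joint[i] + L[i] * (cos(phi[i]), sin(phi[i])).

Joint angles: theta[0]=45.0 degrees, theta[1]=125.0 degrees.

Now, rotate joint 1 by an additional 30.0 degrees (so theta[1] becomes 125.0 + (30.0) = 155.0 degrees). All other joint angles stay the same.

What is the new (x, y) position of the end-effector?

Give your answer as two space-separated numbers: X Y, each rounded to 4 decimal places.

joint[0] = (0.0000, 0.0000)  (base)
link 0: phi[0] = 45 = 45 deg
  cos(45 deg) = 0.7071, sin(45 deg) = 0.7071
  joint[1] = (0.0000, 0.0000) + 6 * (0.7071, 0.7071) = (0.0000 + 4.2426, 0.0000 + 4.2426) = (4.2426, 4.2426)
link 1: phi[1] = 45 + 155 = 200 deg
  cos(200 deg) = -0.9397, sin(200 deg) = -0.3420
  joint[2] = (4.2426, 4.2426) + 8 * (-0.9397, -0.3420) = (4.2426 + -7.5175, 4.2426 + -2.7362) = (-3.2749, 1.5065)
End effector: (-3.2749, 1.5065)

Answer: -3.2749 1.5065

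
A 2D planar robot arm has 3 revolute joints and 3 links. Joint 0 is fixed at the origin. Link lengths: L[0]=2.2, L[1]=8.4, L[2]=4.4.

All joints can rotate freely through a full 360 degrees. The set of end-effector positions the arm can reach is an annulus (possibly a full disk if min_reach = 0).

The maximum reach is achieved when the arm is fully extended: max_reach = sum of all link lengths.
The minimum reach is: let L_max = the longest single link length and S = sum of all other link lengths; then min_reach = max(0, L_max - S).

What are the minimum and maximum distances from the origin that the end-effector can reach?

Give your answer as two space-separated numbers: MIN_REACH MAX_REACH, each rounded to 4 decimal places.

Answer: 1.8000 15.0000

Derivation:
Link lengths: [2.2, 8.4, 4.4]
max_reach = 2.2 + 8.4 + 4.4 = 15
L_max = max([2.2, 8.4, 4.4]) = 8.4
S (sum of others) = 15 - 8.4 = 6.6
min_reach = max(0, 8.4 - 6.6) = max(0, 1.8) = 1.8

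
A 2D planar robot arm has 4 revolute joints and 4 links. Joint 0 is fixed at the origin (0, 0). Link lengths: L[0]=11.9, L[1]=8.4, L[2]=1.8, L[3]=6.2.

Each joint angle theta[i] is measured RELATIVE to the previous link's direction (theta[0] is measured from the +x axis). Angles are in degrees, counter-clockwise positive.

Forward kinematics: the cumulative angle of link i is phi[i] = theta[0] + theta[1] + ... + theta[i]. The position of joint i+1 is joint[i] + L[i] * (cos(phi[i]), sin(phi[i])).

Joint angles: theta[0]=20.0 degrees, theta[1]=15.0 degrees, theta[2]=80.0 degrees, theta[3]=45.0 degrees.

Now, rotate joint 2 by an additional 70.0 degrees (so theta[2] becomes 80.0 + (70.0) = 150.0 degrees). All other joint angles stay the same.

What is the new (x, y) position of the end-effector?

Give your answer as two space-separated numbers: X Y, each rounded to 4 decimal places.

Answer: 12.2848 3.9817

Derivation:
joint[0] = (0.0000, 0.0000)  (base)
link 0: phi[0] = 20 = 20 deg
  cos(20 deg) = 0.9397, sin(20 deg) = 0.3420
  joint[1] = (0.0000, 0.0000) + 11.9 * (0.9397, 0.3420) = (0.0000 + 11.1823, 0.0000 + 4.0700) = (11.1823, 4.0700)
link 1: phi[1] = 20 + 15 = 35 deg
  cos(35 deg) = 0.8192, sin(35 deg) = 0.5736
  joint[2] = (11.1823, 4.0700) + 8.4 * (0.8192, 0.5736) = (11.1823 + 6.8809, 4.0700 + 4.8180) = (18.0632, 8.8881)
link 2: phi[2] = 20 + 15 + 150 = 185 deg
  cos(185 deg) = -0.9962, sin(185 deg) = -0.0872
  joint[3] = (18.0632, 8.8881) + 1.8 * (-0.9962, -0.0872) = (18.0632 + -1.7932, 8.8881 + -0.1569) = (16.2701, 8.7312)
link 3: phi[3] = 20 + 15 + 150 + 45 = 230 deg
  cos(230 deg) = -0.6428, sin(230 deg) = -0.7660
  joint[4] = (16.2701, 8.7312) + 6.2 * (-0.6428, -0.7660) = (16.2701 + -3.9853, 8.7312 + -4.7495) = (12.2848, 3.9817)
End effector: (12.2848, 3.9817)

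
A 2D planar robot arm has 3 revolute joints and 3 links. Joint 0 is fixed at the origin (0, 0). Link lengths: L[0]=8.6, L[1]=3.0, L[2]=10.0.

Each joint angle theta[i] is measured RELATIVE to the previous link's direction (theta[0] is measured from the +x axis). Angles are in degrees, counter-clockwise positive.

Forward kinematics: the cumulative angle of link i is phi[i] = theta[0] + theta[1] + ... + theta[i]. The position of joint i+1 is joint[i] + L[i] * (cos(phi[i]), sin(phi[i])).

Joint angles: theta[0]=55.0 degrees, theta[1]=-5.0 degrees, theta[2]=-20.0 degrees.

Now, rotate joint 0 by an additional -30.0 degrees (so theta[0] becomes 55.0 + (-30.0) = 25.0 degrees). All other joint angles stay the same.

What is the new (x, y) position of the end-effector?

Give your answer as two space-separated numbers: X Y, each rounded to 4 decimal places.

Answer: 20.6133 4.6606

Derivation:
joint[0] = (0.0000, 0.0000)  (base)
link 0: phi[0] = 25 = 25 deg
  cos(25 deg) = 0.9063, sin(25 deg) = 0.4226
  joint[1] = (0.0000, 0.0000) + 8.6 * (0.9063, 0.4226) = (0.0000 + 7.7942, 0.0000 + 3.6345) = (7.7942, 3.6345)
link 1: phi[1] = 25 + -5 = 20 deg
  cos(20 deg) = 0.9397, sin(20 deg) = 0.3420
  joint[2] = (7.7942, 3.6345) + 3 * (0.9397, 0.3420) = (7.7942 + 2.8191, 3.6345 + 1.0261) = (10.6133, 4.6606)
link 2: phi[2] = 25 + -5 + -20 = 0 deg
  cos(0 deg) = 1.0000, sin(0 deg) = 0.0000
  joint[3] = (10.6133, 4.6606) + 10 * (1.0000, 0.0000) = (10.6133 + 10.0000, 4.6606 + 0.0000) = (20.6133, 4.6606)
End effector: (20.6133, 4.6606)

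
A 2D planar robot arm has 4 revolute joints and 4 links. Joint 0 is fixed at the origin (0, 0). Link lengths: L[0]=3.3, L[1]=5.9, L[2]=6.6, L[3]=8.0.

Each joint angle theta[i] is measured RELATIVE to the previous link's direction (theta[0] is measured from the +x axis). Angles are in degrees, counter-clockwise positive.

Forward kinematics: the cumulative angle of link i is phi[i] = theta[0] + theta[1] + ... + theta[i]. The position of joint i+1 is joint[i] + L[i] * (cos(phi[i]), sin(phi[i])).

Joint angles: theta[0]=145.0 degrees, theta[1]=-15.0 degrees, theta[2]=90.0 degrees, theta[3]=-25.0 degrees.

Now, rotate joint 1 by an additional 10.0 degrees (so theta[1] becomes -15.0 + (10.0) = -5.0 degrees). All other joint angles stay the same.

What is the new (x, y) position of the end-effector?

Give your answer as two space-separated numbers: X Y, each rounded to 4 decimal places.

joint[0] = (0.0000, 0.0000)  (base)
link 0: phi[0] = 145 = 145 deg
  cos(145 deg) = -0.8192, sin(145 deg) = 0.5736
  joint[1] = (0.0000, 0.0000) + 3.3 * (-0.8192, 0.5736) = (0.0000 + -2.7032, 0.0000 + 1.8928) = (-2.7032, 1.8928)
link 1: phi[1] = 145 + -5 = 140 deg
  cos(140 deg) = -0.7660, sin(140 deg) = 0.6428
  joint[2] = (-2.7032, 1.8928) + 5.9 * (-0.7660, 0.6428) = (-2.7032 + -4.5197, 1.8928 + 3.7924) = (-7.2229, 5.6852)
link 2: phi[2] = 145 + -5 + 90 = 230 deg
  cos(230 deg) = -0.6428, sin(230 deg) = -0.7660
  joint[3] = (-7.2229, 5.6852) + 6.6 * (-0.6428, -0.7660) = (-7.2229 + -4.2424, 5.6852 + -5.0559) = (-11.4653, 0.6294)
link 3: phi[3] = 145 + -5 + 90 + -25 = 205 deg
  cos(205 deg) = -0.9063, sin(205 deg) = -0.4226
  joint[4] = (-11.4653, 0.6294) + 8 * (-0.9063, -0.4226) = (-11.4653 + -7.2505, 0.6294 + -3.3809) = (-18.7157, -2.7516)
End effector: (-18.7157, -2.7516)

Answer: -18.7157 -2.7516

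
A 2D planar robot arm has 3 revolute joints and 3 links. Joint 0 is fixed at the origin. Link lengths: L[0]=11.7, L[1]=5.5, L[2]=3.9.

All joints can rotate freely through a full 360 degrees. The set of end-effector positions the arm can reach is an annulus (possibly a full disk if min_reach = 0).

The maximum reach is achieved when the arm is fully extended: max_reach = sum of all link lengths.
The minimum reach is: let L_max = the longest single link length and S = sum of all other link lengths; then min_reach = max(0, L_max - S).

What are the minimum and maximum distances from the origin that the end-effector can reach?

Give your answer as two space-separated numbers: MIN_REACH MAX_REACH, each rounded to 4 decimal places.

Link lengths: [11.7, 5.5, 3.9]
max_reach = 11.7 + 5.5 + 3.9 = 21.1
L_max = max([11.7, 5.5, 3.9]) = 11.7
S (sum of others) = 21.1 - 11.7 = 9.4
min_reach = max(0, 11.7 - 9.4) = max(0, 2.3) = 2.3

Answer: 2.3000 21.1000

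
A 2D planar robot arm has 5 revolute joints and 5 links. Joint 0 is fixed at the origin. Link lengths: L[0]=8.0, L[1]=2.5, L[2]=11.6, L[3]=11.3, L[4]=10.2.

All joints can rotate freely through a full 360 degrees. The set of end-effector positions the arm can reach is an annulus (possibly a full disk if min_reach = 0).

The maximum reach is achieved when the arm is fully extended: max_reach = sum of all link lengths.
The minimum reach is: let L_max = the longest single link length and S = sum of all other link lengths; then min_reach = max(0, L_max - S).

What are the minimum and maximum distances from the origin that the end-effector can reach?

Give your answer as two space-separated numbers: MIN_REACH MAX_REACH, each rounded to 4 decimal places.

Link lengths: [8.0, 2.5, 11.6, 11.3, 10.2]
max_reach = 8 + 2.5 + 11.6 + 11.3 + 10.2 = 43.6
L_max = max([8.0, 2.5, 11.6, 11.3, 10.2]) = 11.6
S (sum of others) = 43.6 - 11.6 = 32
min_reach = max(0, 11.6 - 32) = max(0, -20.4) = 0

Answer: 0.0000 43.6000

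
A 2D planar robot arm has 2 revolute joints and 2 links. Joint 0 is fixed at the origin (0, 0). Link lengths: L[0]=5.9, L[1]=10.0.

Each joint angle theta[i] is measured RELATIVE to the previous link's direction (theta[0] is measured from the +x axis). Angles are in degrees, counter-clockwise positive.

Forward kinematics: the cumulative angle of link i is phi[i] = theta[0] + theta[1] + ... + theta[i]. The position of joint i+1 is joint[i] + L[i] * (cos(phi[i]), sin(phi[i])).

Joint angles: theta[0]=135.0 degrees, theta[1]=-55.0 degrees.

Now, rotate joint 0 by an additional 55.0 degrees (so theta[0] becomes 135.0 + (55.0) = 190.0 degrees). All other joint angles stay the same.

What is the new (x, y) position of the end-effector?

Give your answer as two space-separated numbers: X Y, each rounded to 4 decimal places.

joint[0] = (0.0000, 0.0000)  (base)
link 0: phi[0] = 190 = 190 deg
  cos(190 deg) = -0.9848, sin(190 deg) = -0.1736
  joint[1] = (0.0000, 0.0000) + 5.9 * (-0.9848, -0.1736) = (0.0000 + -5.8104, 0.0000 + -1.0245) = (-5.8104, -1.0245)
link 1: phi[1] = 190 + -55 = 135 deg
  cos(135 deg) = -0.7071, sin(135 deg) = 0.7071
  joint[2] = (-5.8104, -1.0245) + 10 * (-0.7071, 0.7071) = (-5.8104 + -7.0711, -1.0245 + 7.0711) = (-12.8814, 6.0465)
End effector: (-12.8814, 6.0465)

Answer: -12.8814 6.0465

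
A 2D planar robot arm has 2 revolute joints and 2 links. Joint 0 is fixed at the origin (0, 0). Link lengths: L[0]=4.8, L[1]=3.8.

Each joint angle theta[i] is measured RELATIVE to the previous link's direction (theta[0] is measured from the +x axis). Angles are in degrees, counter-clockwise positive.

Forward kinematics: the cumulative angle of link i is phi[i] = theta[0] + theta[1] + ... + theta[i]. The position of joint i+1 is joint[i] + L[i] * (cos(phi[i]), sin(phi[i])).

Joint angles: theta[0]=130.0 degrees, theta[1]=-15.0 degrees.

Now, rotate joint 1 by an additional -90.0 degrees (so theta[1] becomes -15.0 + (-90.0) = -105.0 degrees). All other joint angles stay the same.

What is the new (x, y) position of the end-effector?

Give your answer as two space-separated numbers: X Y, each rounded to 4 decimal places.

joint[0] = (0.0000, 0.0000)  (base)
link 0: phi[0] = 130 = 130 deg
  cos(130 deg) = -0.6428, sin(130 deg) = 0.7660
  joint[1] = (0.0000, 0.0000) + 4.8 * (-0.6428, 0.7660) = (0.0000 + -3.0854, 0.0000 + 3.6770) = (-3.0854, 3.6770)
link 1: phi[1] = 130 + -105 = 25 deg
  cos(25 deg) = 0.9063, sin(25 deg) = 0.4226
  joint[2] = (-3.0854, 3.6770) + 3.8 * (0.9063, 0.4226) = (-3.0854 + 3.4440, 3.6770 + 1.6059) = (0.3586, 5.2830)
End effector: (0.3586, 5.2830)

Answer: 0.3586 5.2830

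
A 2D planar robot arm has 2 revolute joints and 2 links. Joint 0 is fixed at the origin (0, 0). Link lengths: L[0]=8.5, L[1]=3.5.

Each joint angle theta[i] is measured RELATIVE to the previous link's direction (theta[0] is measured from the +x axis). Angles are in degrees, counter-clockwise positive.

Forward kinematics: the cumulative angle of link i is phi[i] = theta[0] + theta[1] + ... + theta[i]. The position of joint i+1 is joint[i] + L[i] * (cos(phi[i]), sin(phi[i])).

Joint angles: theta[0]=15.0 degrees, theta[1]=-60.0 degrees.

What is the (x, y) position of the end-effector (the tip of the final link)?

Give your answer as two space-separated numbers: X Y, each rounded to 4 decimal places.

Answer: 10.6852 -0.2749

Derivation:
joint[0] = (0.0000, 0.0000)  (base)
link 0: phi[0] = 15 = 15 deg
  cos(15 deg) = 0.9659, sin(15 deg) = 0.2588
  joint[1] = (0.0000, 0.0000) + 8.5 * (0.9659, 0.2588) = (0.0000 + 8.2104, 0.0000 + 2.2000) = (8.2104, 2.2000)
link 1: phi[1] = 15 + -60 = -45 deg
  cos(-45 deg) = 0.7071, sin(-45 deg) = -0.7071
  joint[2] = (8.2104, 2.2000) + 3.5 * (0.7071, -0.7071) = (8.2104 + 2.4749, 2.2000 + -2.4749) = (10.6852, -0.2749)
End effector: (10.6852, -0.2749)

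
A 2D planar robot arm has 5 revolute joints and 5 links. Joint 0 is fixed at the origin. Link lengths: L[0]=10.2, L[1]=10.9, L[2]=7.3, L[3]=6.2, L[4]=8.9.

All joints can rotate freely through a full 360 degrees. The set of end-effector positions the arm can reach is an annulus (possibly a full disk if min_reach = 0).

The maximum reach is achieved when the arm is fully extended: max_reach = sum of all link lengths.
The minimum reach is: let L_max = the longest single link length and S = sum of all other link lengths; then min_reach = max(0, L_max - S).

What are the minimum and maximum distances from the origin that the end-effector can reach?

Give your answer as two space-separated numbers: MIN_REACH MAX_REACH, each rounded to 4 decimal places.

Answer: 0.0000 43.5000

Derivation:
Link lengths: [10.2, 10.9, 7.3, 6.2, 8.9]
max_reach = 10.2 + 10.9 + 7.3 + 6.2 + 8.9 = 43.5
L_max = max([10.2, 10.9, 7.3, 6.2, 8.9]) = 10.9
S (sum of others) = 43.5 - 10.9 = 32.6
min_reach = max(0, 10.9 - 32.6) = max(0, -21.7) = 0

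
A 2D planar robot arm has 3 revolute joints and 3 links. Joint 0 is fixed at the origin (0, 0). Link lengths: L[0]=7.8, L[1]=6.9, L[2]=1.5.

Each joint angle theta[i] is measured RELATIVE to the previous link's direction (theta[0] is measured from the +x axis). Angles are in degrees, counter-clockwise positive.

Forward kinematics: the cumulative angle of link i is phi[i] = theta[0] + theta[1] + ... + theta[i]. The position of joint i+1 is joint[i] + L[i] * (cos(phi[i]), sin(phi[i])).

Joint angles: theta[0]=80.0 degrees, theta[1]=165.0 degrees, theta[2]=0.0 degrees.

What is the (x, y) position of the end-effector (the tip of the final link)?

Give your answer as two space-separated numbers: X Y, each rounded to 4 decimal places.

joint[0] = (0.0000, 0.0000)  (base)
link 0: phi[0] = 80 = 80 deg
  cos(80 deg) = 0.1736, sin(80 deg) = 0.9848
  joint[1] = (0.0000, 0.0000) + 7.8 * (0.1736, 0.9848) = (0.0000 + 1.3545, 0.0000 + 7.6815) = (1.3545, 7.6815)
link 1: phi[1] = 80 + 165 = 245 deg
  cos(245 deg) = -0.4226, sin(245 deg) = -0.9063
  joint[2] = (1.3545, 7.6815) + 6.9 * (-0.4226, -0.9063) = (1.3545 + -2.9161, 7.6815 + -6.2535) = (-1.5616, 1.4280)
link 2: phi[2] = 80 + 165 + 0 = 245 deg
  cos(245 deg) = -0.4226, sin(245 deg) = -0.9063
  joint[3] = (-1.5616, 1.4280) + 1.5 * (-0.4226, -0.9063) = (-1.5616 + -0.6339, 1.4280 + -1.3595) = (-2.1955, 0.0685)
End effector: (-2.1955, 0.0685)

Answer: -2.1955 0.0685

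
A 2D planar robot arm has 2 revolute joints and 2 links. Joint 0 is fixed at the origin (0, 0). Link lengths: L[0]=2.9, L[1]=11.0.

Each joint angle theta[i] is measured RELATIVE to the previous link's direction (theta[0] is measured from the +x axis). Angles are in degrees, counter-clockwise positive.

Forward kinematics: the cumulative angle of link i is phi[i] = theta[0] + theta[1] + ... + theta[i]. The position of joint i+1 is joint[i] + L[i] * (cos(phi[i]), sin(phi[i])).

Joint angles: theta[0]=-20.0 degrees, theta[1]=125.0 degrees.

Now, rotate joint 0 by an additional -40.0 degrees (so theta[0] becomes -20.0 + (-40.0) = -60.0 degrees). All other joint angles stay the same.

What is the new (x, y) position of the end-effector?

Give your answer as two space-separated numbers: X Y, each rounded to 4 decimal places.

Answer: 6.0988 7.4579

Derivation:
joint[0] = (0.0000, 0.0000)  (base)
link 0: phi[0] = -60 = -60 deg
  cos(-60 deg) = 0.5000, sin(-60 deg) = -0.8660
  joint[1] = (0.0000, 0.0000) + 2.9 * (0.5000, -0.8660) = (0.0000 + 1.4500, 0.0000 + -2.5115) = (1.4500, -2.5115)
link 1: phi[1] = -60 + 125 = 65 deg
  cos(65 deg) = 0.4226, sin(65 deg) = 0.9063
  joint[2] = (1.4500, -2.5115) + 11 * (0.4226, 0.9063) = (1.4500 + 4.6488, -2.5115 + 9.9694) = (6.0988, 7.4579)
End effector: (6.0988, 7.4579)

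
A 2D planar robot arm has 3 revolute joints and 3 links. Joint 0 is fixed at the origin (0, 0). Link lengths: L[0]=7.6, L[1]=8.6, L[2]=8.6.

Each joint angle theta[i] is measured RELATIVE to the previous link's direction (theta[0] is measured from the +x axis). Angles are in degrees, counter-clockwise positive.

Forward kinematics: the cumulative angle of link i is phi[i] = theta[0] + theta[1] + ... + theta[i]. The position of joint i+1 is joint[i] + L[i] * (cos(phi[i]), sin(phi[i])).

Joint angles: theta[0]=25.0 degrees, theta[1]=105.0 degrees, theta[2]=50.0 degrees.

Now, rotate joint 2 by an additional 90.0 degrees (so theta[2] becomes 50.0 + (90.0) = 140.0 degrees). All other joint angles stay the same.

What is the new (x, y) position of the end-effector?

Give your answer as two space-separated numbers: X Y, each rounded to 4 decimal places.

joint[0] = (0.0000, 0.0000)  (base)
link 0: phi[0] = 25 = 25 deg
  cos(25 deg) = 0.9063, sin(25 deg) = 0.4226
  joint[1] = (0.0000, 0.0000) + 7.6 * (0.9063, 0.4226) = (0.0000 + 6.8879, 0.0000 + 3.2119) = (6.8879, 3.2119)
link 1: phi[1] = 25 + 105 = 130 deg
  cos(130 deg) = -0.6428, sin(130 deg) = 0.7660
  joint[2] = (6.8879, 3.2119) + 8.6 * (-0.6428, 0.7660) = (6.8879 + -5.5280, 3.2119 + 6.5880) = (1.3600, 9.7999)
link 2: phi[2] = 25 + 105 + 140 = 270 deg
  cos(270 deg) = -0.0000, sin(270 deg) = -1.0000
  joint[3] = (1.3600, 9.7999) + 8.6 * (-0.0000, -1.0000) = (1.3600 + -0.0000, 9.7999 + -8.6000) = (1.3600, 1.1999)
End effector: (1.3600, 1.1999)

Answer: 1.3600 1.1999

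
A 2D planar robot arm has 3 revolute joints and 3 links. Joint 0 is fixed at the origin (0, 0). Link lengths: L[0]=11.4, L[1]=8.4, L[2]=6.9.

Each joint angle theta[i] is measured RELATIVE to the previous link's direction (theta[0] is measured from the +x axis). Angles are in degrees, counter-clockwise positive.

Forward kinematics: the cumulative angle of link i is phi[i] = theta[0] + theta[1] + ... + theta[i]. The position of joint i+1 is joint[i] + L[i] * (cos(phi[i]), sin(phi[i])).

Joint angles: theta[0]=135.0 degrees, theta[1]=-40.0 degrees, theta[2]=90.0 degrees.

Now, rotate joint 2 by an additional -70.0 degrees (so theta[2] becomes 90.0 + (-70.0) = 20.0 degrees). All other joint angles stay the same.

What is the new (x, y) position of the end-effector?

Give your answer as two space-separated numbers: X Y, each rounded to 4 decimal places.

Answer: -11.7092 22.6826

Derivation:
joint[0] = (0.0000, 0.0000)  (base)
link 0: phi[0] = 135 = 135 deg
  cos(135 deg) = -0.7071, sin(135 deg) = 0.7071
  joint[1] = (0.0000, 0.0000) + 11.4 * (-0.7071, 0.7071) = (0.0000 + -8.0610, 0.0000 + 8.0610) = (-8.0610, 8.0610)
link 1: phi[1] = 135 + -40 = 95 deg
  cos(95 deg) = -0.0872, sin(95 deg) = 0.9962
  joint[2] = (-8.0610, 8.0610) + 8.4 * (-0.0872, 0.9962) = (-8.0610 + -0.7321, 8.0610 + 8.3680) = (-8.7931, 16.4291)
link 2: phi[2] = 135 + -40 + 20 = 115 deg
  cos(115 deg) = -0.4226, sin(115 deg) = 0.9063
  joint[3] = (-8.7931, 16.4291) + 6.9 * (-0.4226, 0.9063) = (-8.7931 + -2.9161, 16.4291 + 6.2535) = (-11.7092, 22.6826)
End effector: (-11.7092, 22.6826)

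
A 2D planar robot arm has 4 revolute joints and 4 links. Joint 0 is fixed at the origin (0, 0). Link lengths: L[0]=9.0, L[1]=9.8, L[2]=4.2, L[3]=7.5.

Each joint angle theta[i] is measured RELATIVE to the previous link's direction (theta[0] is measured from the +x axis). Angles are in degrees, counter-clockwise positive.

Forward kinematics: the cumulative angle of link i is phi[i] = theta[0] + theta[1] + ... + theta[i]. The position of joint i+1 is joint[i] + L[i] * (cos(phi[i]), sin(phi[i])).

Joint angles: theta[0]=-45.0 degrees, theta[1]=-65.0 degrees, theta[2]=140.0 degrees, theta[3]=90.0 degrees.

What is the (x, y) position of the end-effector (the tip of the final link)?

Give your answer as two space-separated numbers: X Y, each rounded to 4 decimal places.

Answer: 2.8995 -6.9778

Derivation:
joint[0] = (0.0000, 0.0000)  (base)
link 0: phi[0] = -45 = -45 deg
  cos(-45 deg) = 0.7071, sin(-45 deg) = -0.7071
  joint[1] = (0.0000, 0.0000) + 9 * (0.7071, -0.7071) = (0.0000 + 6.3640, 0.0000 + -6.3640) = (6.3640, -6.3640)
link 1: phi[1] = -45 + -65 = -110 deg
  cos(-110 deg) = -0.3420, sin(-110 deg) = -0.9397
  joint[2] = (6.3640, -6.3640) + 9.8 * (-0.3420, -0.9397) = (6.3640 + -3.3518, -6.3640 + -9.2090) = (3.0122, -15.5729)
link 2: phi[2] = -45 + -65 + 140 = 30 deg
  cos(30 deg) = 0.8660, sin(30 deg) = 0.5000
  joint[3] = (3.0122, -15.5729) + 4.2 * (0.8660, 0.5000) = (3.0122 + 3.6373, -15.5729 + 2.1000) = (6.6495, -13.4729)
link 3: phi[3] = -45 + -65 + 140 + 90 = 120 deg
  cos(120 deg) = -0.5000, sin(120 deg) = 0.8660
  joint[4] = (6.6495, -13.4729) + 7.5 * (-0.5000, 0.8660) = (6.6495 + -3.7500, -13.4729 + 6.4952) = (2.8995, -6.9778)
End effector: (2.8995, -6.9778)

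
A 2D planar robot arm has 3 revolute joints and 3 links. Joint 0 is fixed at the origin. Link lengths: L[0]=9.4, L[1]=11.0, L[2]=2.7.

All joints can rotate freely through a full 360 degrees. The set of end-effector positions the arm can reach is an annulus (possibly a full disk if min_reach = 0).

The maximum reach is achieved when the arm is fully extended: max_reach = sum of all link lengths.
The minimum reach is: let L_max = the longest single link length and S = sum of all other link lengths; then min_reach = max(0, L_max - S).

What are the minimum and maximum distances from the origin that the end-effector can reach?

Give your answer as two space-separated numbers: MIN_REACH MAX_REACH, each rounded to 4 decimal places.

Link lengths: [9.4, 11.0, 2.7]
max_reach = 9.4 + 11 + 2.7 = 23.1
L_max = max([9.4, 11.0, 2.7]) = 11
S (sum of others) = 23.1 - 11 = 12.1
min_reach = max(0, 11 - 12.1) = max(0, -1.1) = 0

Answer: 0.0000 23.1000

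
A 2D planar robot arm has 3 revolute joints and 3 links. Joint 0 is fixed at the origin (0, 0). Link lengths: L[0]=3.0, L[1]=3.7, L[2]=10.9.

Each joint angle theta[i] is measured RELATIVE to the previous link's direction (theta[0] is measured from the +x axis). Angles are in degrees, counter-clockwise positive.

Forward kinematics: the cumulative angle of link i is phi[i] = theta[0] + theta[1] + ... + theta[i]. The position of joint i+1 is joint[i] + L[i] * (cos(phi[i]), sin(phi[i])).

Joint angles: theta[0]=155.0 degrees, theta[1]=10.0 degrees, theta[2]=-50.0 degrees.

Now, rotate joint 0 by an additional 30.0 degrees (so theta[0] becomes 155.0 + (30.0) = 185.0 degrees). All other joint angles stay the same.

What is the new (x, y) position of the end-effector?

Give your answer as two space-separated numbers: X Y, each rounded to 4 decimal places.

joint[0] = (0.0000, 0.0000)  (base)
link 0: phi[0] = 185 = 185 deg
  cos(185 deg) = -0.9962, sin(185 deg) = -0.0872
  joint[1] = (0.0000, 0.0000) + 3 * (-0.9962, -0.0872) = (0.0000 + -2.9886, 0.0000 + -0.2615) = (-2.9886, -0.2615)
link 1: phi[1] = 185 + 10 = 195 deg
  cos(195 deg) = -0.9659, sin(195 deg) = -0.2588
  joint[2] = (-2.9886, -0.2615) + 3.7 * (-0.9659, -0.2588) = (-2.9886 + -3.5739, -0.2615 + -0.9576) = (-6.5625, -1.2191)
link 2: phi[2] = 185 + 10 + -50 = 145 deg
  cos(145 deg) = -0.8192, sin(145 deg) = 0.5736
  joint[3] = (-6.5625, -1.2191) + 10.9 * (-0.8192, 0.5736) = (-6.5625 + -8.9288, -1.2191 + 6.2520) = (-15.4913, 5.0329)
End effector: (-15.4913, 5.0329)

Answer: -15.4913 5.0329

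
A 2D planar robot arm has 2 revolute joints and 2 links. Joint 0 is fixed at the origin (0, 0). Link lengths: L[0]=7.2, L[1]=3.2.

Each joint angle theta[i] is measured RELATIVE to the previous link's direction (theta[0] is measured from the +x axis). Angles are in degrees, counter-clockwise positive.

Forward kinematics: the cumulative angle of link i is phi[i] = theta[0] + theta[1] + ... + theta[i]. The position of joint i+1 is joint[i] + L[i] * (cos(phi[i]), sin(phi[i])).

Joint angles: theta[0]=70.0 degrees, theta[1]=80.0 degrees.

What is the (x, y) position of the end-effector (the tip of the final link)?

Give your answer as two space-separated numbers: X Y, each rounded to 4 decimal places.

Answer: -0.3087 8.3658

Derivation:
joint[0] = (0.0000, 0.0000)  (base)
link 0: phi[0] = 70 = 70 deg
  cos(70 deg) = 0.3420, sin(70 deg) = 0.9397
  joint[1] = (0.0000, 0.0000) + 7.2 * (0.3420, 0.9397) = (0.0000 + 2.4625, 0.0000 + 6.7658) = (2.4625, 6.7658)
link 1: phi[1] = 70 + 80 = 150 deg
  cos(150 deg) = -0.8660, sin(150 deg) = 0.5000
  joint[2] = (2.4625, 6.7658) + 3.2 * (-0.8660, 0.5000) = (2.4625 + -2.7713, 6.7658 + 1.6000) = (-0.3087, 8.3658)
End effector: (-0.3087, 8.3658)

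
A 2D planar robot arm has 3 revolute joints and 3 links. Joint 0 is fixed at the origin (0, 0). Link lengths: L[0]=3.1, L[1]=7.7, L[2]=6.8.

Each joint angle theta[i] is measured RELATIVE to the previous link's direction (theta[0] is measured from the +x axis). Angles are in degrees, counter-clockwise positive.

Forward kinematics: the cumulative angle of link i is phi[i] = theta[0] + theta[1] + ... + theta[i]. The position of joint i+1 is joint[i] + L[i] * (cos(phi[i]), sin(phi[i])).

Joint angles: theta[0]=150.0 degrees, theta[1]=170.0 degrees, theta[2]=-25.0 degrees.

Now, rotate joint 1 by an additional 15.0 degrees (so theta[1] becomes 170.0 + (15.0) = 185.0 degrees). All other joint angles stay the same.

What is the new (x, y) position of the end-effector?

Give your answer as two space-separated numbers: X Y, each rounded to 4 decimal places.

joint[0] = (0.0000, 0.0000)  (base)
link 0: phi[0] = 150 = 150 deg
  cos(150 deg) = -0.8660, sin(150 deg) = 0.5000
  joint[1] = (0.0000, 0.0000) + 3.1 * (-0.8660, 0.5000) = (0.0000 + -2.6847, 0.0000 + 1.5500) = (-2.6847, 1.5500)
link 1: phi[1] = 150 + 185 = 335 deg
  cos(335 deg) = 0.9063, sin(335 deg) = -0.4226
  joint[2] = (-2.6847, 1.5500) + 7.7 * (0.9063, -0.4226) = (-2.6847 + 6.9786, 1.5500 + -3.2542) = (4.2939, -1.7042)
link 2: phi[2] = 150 + 185 + -25 = 310 deg
  cos(310 deg) = 0.6428, sin(310 deg) = -0.7660
  joint[3] = (4.2939, -1.7042) + 6.8 * (0.6428, -0.7660) = (4.2939 + 4.3710, -1.7042 + -5.2091) = (8.6648, -6.9133)
End effector: (8.6648, -6.9133)

Answer: 8.6648 -6.9133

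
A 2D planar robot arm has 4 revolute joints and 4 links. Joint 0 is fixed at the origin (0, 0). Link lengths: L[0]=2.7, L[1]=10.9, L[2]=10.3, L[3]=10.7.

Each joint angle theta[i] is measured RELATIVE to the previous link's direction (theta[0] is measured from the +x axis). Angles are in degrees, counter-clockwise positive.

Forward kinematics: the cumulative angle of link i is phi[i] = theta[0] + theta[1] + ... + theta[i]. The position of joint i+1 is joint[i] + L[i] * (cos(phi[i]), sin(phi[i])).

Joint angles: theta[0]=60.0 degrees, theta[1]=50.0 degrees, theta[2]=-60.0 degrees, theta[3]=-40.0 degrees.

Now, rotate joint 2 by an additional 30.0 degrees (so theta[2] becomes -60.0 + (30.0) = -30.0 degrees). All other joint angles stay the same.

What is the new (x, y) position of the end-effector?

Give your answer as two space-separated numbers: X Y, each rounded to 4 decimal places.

Answer: 7.6072 29.6023

Derivation:
joint[0] = (0.0000, 0.0000)  (base)
link 0: phi[0] = 60 = 60 deg
  cos(60 deg) = 0.5000, sin(60 deg) = 0.8660
  joint[1] = (0.0000, 0.0000) + 2.7 * (0.5000, 0.8660) = (0.0000 + 1.3500, 0.0000 + 2.3383) = (1.3500, 2.3383)
link 1: phi[1] = 60 + 50 = 110 deg
  cos(110 deg) = -0.3420, sin(110 deg) = 0.9397
  joint[2] = (1.3500, 2.3383) + 10.9 * (-0.3420, 0.9397) = (1.3500 + -3.7280, 2.3383 + 10.2426) = (-2.3780, 12.5809)
link 2: phi[2] = 60 + 50 + -30 = 80 deg
  cos(80 deg) = 0.1736, sin(80 deg) = 0.9848
  joint[3] = (-2.3780, 12.5809) + 10.3 * (0.1736, 0.9848) = (-2.3780 + 1.7886, 12.5809 + 10.1435) = (-0.5894, 22.7244)
link 3: phi[3] = 60 + 50 + -30 + -40 = 40 deg
  cos(40 deg) = 0.7660, sin(40 deg) = 0.6428
  joint[4] = (-0.5894, 22.7244) + 10.7 * (0.7660, 0.6428) = (-0.5894 + 8.1967, 22.7244 + 6.8778) = (7.6072, 29.6023)
End effector: (7.6072, 29.6023)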